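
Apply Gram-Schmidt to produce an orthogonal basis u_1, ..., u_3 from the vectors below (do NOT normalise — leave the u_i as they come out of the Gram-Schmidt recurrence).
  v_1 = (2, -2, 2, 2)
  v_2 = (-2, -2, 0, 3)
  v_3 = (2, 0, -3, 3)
Orthogonal basis:
  u_1 = (2, -2, 2, 2)
  u_2 = (-11/4, -5/4, -3/4, 9/4)
  u_3 = (127/59, 47/59, -196/59, 116/59)

Apply the Gram-Schmidt recurrence
  u_1 = v_1
  u_i = v_i − Σ_{j<i} ((v_i · u_j) / (u_j · u_j)) · u_j.

Step by step this gives:
  u_1 = (2, -2, 2, 2)
  u_2 = (-11/4, -5/4, -3/4, 9/4)
  u_3 = (127/59, 47/59, -196/59, 116/59)

Orthogonality check:
  u_2 · u_1 = 0 (should be 0)
  u_3 · u_1 = 0 (should be 0)
  u_3 · u_2 = 0 (should be 0)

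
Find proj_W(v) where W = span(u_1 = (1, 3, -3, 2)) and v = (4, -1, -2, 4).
proj_W(v) = (15/23, 45/23, -45/23, 30/23)

Set up U = [u_1 | ... | u_1] ∈ R^(4×1). The projector onto W = col(U) is P = U (U^T U)^(-1) U^T.
Compute U^T U =
  [23],
and U^T v = (15).
Solve U^T U · c = U^T v for the coefficients: c = (15/23). The projection is proj_W(v) = U c.
Check: (v - proj_W(v)) · u_1 = 0  (should be 0).
Result: proj_W(v) = (15/23, 45/23, -45/23, 30/23).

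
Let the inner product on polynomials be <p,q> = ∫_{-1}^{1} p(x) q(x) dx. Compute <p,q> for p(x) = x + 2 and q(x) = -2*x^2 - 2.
<p,q> = -32/3

Expand the product: p(x)·q(x) = -2*x^3 - 4*x^2 - 2*x - 4.
∫_{-1}^{1} of each monomial x^k gives [2/(k+1) if k even, 0 if k odd]. Integrating term-by-term (or equivalently evaluating the antiderivative F(x) = -x^4/2 - 4*x^3/3 - x^2 - 4*x at the endpoints):
  F(1) − F(−1) = -41/6 − (23/6) = -32/3.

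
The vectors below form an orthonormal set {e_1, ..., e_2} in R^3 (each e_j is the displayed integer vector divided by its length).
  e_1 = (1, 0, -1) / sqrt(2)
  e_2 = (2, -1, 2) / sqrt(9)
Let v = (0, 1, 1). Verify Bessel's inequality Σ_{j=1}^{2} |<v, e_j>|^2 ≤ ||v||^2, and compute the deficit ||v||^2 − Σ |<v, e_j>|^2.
Σ |<v, e_j>|^2 = 11/18; ||v||^2 = 2; deficit = 25/18

Write each e_j = u_j / sqrt(<u_j, u_j>) where u_j is the displayed integer vector. Then <v, e_j> = <v, u_j> / sqrt(<u_j, u_j>), so |<v, e_j>|^2 = <v, u_j>^2 / <u_j, u_j>.
Coefficients: <v, e_1> = -1/sqrt(2), <v, e_2> = 1/sqrt(9).
Square and sum: Σ |<v, e_j>|^2 = 11/18.
Compute ||v||^2 = v·v = 2.
Deficit = 2 − 11/18 = 25/18 ≥ 0, confirming Bessel's inequality. (The deficit equals ||v − Σ <v,e_j> e_j||^2, the squared distance from v to span{e_j}.)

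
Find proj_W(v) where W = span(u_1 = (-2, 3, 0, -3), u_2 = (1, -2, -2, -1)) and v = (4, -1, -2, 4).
proj_W(v) = (139/65, -634/195, -34/195, 583/195)

Set up U = [u_1 | ... | u_2] ∈ R^(4×2). The projector onto W = col(U) is P = U (U^T U)^(-1) U^T.
Compute U^T U =
  [22, -5]
  [-5, 10],
and U^T v = (-23, 6).
Solve U^T U · c = U^T v for the coefficients: c = (-40/39, 17/195). The projection is proj_W(v) = U c.
Check: (v - proj_W(v)) · u_1 = 0  (should be 0).
Check: (v - proj_W(v)) · u_2 = 0  (should be 0).
Result: proj_W(v) = (139/65, -634/195, -34/195, 583/195).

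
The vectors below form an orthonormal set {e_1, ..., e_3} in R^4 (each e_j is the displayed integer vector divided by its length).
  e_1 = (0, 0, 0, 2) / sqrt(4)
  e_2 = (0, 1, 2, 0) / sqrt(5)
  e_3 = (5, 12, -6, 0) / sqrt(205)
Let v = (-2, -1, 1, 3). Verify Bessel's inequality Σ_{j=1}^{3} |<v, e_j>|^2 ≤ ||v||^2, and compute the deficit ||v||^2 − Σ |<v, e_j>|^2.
Σ |<v, e_j>|^2 = 534/41; ||v||^2 = 15; deficit = 81/41

Write each e_j = u_j / sqrt(<u_j, u_j>) where u_j is the displayed integer vector. Then <v, e_j> = <v, u_j> / sqrt(<u_j, u_j>), so |<v, e_j>|^2 = <v, u_j>^2 / <u_j, u_j>.
Coefficients: <v, e_1> = 6/sqrt(4), <v, e_2> = 1/sqrt(5), <v, e_3> = -28/sqrt(205).
Square and sum: Σ |<v, e_j>|^2 = 534/41.
Compute ||v||^2 = v·v = 15.
Deficit = 15 − 534/41 = 81/41 ≥ 0, confirming Bessel's inequality. (The deficit equals ||v − Σ <v,e_j> e_j||^2, the squared distance from v to span{e_j}.)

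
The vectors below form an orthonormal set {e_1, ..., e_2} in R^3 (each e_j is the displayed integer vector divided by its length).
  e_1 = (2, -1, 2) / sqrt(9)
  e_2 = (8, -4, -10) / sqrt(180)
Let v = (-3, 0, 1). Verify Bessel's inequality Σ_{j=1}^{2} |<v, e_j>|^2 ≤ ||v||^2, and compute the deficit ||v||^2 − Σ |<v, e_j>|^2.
Σ |<v, e_j>|^2 = 41/5; ||v||^2 = 10; deficit = 9/5

Write each e_j = u_j / sqrt(<u_j, u_j>) where u_j is the displayed integer vector. Then <v, e_j> = <v, u_j> / sqrt(<u_j, u_j>), so |<v, e_j>|^2 = <v, u_j>^2 / <u_j, u_j>.
Coefficients: <v, e_1> = -4/sqrt(9), <v, e_2> = -34/sqrt(180).
Square and sum: Σ |<v, e_j>|^2 = 41/5.
Compute ||v||^2 = v·v = 10.
Deficit = 10 − 41/5 = 9/5 ≥ 0, confirming Bessel's inequality. (The deficit equals ||v − Σ <v,e_j> e_j||^2, the squared distance from v to span{e_j}.)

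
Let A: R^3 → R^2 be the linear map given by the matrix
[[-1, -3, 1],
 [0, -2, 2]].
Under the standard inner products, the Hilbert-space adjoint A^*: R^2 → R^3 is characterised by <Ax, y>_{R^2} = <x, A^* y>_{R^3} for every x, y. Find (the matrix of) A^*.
A^* = A^T =
[[-1, 0],
 [-3, -2],
 [1, 2]]

For real matrices with standard dot products, the defining identity <Ax, y> = <x, A^* y> gives (Ax)^T y = x^T (A^*) y, i.e. x^T A^T y = x^T (A^*) y. Since this holds for all x, y, we must have A^* = A^T. Therefore
A^* =
[[-1, 0],
 [-3, -2],
 [1, 2]].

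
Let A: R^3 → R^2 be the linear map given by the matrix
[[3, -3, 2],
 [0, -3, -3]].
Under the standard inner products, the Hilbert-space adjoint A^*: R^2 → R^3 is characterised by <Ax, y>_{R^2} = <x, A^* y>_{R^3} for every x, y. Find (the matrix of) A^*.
A^* = A^T =
[[3, 0],
 [-3, -3],
 [2, -3]]

For real matrices with standard dot products, the defining identity <Ax, y> = <x, A^* y> gives (Ax)^T y = x^T (A^*) y, i.e. x^T A^T y = x^T (A^*) y. Since this holds for all x, y, we must have A^* = A^T. Therefore
A^* =
[[3, 0],
 [-3, -3],
 [2, -3]].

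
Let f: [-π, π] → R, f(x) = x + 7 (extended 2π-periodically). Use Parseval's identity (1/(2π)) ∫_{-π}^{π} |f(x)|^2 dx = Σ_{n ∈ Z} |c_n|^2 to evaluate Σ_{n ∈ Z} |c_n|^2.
Σ |c_n|^2 = π^2/3 + 49

Expand and integrate term by term over [-π, π]:
  ∫ (x)^2 dx = 1·(2π^3/3); ∫ 2·1·(7)·x dx = 0 (odd integrand); ∫ 7^2 dx = 49·2π.
So (1/(2π)) ∫_{-π}^{π} (x + 7)^2 dx = 1π^2/3 + 49 = π^2/3 + 49.
Parseval ⇒ Σ |c_n|^2 = π^2/3 + 49.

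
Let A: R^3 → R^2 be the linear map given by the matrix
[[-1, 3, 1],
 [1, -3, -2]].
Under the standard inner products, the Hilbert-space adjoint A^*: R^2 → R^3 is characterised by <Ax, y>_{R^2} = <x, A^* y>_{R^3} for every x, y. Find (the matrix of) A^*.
A^* = A^T =
[[-1, 1],
 [3, -3],
 [1, -2]]

For real matrices with standard dot products, the defining identity <Ax, y> = <x, A^* y> gives (Ax)^T y = x^T (A^*) y, i.e. x^T A^T y = x^T (A^*) y. Since this holds for all x, y, we must have A^* = A^T. Therefore
A^* =
[[-1, 1],
 [3, -3],
 [1, -2]].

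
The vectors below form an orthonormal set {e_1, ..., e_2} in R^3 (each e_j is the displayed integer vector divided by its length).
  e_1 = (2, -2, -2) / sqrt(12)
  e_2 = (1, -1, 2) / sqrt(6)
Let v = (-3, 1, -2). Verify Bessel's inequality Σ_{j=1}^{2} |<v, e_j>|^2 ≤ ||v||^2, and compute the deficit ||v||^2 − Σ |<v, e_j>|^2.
Σ |<v, e_j>|^2 = 12; ||v||^2 = 14; deficit = 2

Write each e_j = u_j / sqrt(<u_j, u_j>) where u_j is the displayed integer vector. Then <v, e_j> = <v, u_j> / sqrt(<u_j, u_j>), so |<v, e_j>|^2 = <v, u_j>^2 / <u_j, u_j>.
Coefficients: <v, e_1> = -4/sqrt(12), <v, e_2> = -8/sqrt(6).
Square and sum: Σ |<v, e_j>|^2 = 12.
Compute ||v||^2 = v·v = 14.
Deficit = 14 − 12 = 2 ≥ 0, confirming Bessel's inequality. (The deficit equals ||v − Σ <v,e_j> e_j||^2, the squared distance from v to span{e_j}.)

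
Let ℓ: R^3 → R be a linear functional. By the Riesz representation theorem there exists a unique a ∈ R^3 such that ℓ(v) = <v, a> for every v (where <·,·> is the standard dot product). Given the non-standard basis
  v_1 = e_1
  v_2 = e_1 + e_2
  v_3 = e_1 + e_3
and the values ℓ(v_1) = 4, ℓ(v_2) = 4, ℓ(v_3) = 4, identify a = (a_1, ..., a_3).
a = (4, 0, 0)

Write a = (a_1, ..., a_3) in the standard basis. For each basis vector v_i, ℓ(v_i) = <v_i, a> is a linear equation in the a_j's. Collect the n equations into a matrix system V a = ℓ, where row i of V is v_i (expressed in the standard basis). Since V is invertible (lower-triangular with 1s on the diagonal, up to permutation), solve by back-substitution:
  V =
[[1, 0, 0],
 [1, 1, 0],
 [1, 0, 1]]
  V a = (4, 4, 4)
Solving gives a = (4, 0, 0).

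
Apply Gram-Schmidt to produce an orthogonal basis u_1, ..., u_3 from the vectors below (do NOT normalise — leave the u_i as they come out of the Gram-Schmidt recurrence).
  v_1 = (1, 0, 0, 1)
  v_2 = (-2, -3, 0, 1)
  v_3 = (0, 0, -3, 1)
Orthogonal basis:
  u_1 = (1, 0, 0, 1)
  u_2 = (-3/2, -3, 0, 3/2)
  u_3 = (-1/3, 1/3, -3, 1/3)

Apply the Gram-Schmidt recurrence
  u_1 = v_1
  u_i = v_i − Σ_{j<i} ((v_i · u_j) / (u_j · u_j)) · u_j.

Step by step this gives:
  u_1 = (1, 0, 0, 1)
  u_2 = (-3/2, -3, 0, 3/2)
  u_3 = (-1/3, 1/3, -3, 1/3)

Orthogonality check:
  u_2 · u_1 = 0 (should be 0)
  u_3 · u_1 = 0 (should be 0)
  u_3 · u_2 = 0 (should be 0)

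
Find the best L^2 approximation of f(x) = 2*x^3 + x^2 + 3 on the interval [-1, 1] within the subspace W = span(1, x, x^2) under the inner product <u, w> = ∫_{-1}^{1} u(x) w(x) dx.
g(x) = x^2 + 6*x/5 + 3

The best approximation g ∈ W is the orthogonal projection of f onto W. Writing g = a_0 + a_1 x + a_2 x^2, the coefficients solve the normal equations G · a = b where
  G_{ij} = <φ_i, φ_j> and b_i = <f, φ_i>, with φ_0 = 1, φ_1 = x, φ_2 = x^2.
G =
  [2, 0, 2/3]
  [0, 2/3, 0]
  [2/3, 0, 2/5],
b = (20/3, 4/5, 12/5).
Solving gives a_0 = 3, a_1 = 6/5, a_2 = 1, so
  g(x) = x^2 + 6*x/5 + 3.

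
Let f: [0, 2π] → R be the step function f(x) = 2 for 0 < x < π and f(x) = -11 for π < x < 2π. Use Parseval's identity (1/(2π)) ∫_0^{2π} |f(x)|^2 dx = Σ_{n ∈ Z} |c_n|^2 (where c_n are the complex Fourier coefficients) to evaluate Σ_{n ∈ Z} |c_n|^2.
Σ |c_n|^2 = 125/2

Parseval equates the L^2 energy of f (normalised by 1/(2π)) with the ℓ^2 sum of its Fourier coefficients: (1/(2π)) ∫_0^{2π} |f|^2 = Σ |c_n|^2.
Compute the left side: (1/(2π)) [∫_0^π 2^2 dx + ∫_π^{2π} (-11)^2 dx] = (1/(2π)) · (4π + 121π) = (4 + 121)/2 = 125/2.
So Σ_{n ∈ Z} |c_n|^2 = 125/2.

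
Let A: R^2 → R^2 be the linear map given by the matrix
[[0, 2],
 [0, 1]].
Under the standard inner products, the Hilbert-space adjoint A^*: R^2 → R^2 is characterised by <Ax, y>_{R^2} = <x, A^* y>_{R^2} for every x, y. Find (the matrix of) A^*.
A^* = A^T =
[[0, 0],
 [2, 1]]

For real matrices with standard dot products, the defining identity <Ax, y> = <x, A^* y> gives (Ax)^T y = x^T (A^*) y, i.e. x^T A^T y = x^T (A^*) y. Since this holds for all x, y, we must have A^* = A^T. Therefore
A^* =
[[0, 0],
 [2, 1]].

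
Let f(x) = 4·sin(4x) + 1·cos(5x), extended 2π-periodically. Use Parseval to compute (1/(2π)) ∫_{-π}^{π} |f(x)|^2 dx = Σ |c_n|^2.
Σ |c_n|^2 = 17/2

Expand |f|^2 and use orthogonality of {sin(nx), cos(mx)} on [-π, π]:
  ∫_{-π}^{π} sin(nx)^2 dx = π, ∫ cos(mx)^2 dx = π, and cross terms integrate to 0.
So ∫_{-π}^{π} f(x)^2 dx = 4^2 · π + 1^2 · π = (16 + 1)π.
Divide by 2π: (16 + 1)/2 = 17/2.
By Parseval, this equals Σ |c_n|^2.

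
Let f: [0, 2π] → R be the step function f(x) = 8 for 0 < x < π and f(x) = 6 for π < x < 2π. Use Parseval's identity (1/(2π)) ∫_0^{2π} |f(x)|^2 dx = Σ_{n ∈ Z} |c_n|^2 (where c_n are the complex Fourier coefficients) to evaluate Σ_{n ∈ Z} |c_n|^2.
Σ |c_n|^2 = 50

Parseval equates the L^2 energy of f (normalised by 1/(2π)) with the ℓ^2 sum of its Fourier coefficients: (1/(2π)) ∫_0^{2π} |f|^2 = Σ |c_n|^2.
Compute the left side: (1/(2π)) [∫_0^π 8^2 dx + ∫_π^{2π} 6^2 dx] = (1/(2π)) · (64π + 36π) = (64 + 36)/2 = 50.
So Σ_{n ∈ Z} |c_n|^2 = 50.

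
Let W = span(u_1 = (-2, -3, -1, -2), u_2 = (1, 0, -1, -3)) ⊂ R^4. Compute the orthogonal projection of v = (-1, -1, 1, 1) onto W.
proj_W(v) = (-194/173, -141/173, 53/173, 206/173)

Set up U = [u_1 | ... | u_2] ∈ R^(4×2). The projector onto W = col(U) is P = U (U^T U)^(-1) U^T.
Compute U^T U =
  [18, 5]
  [5, 11],
and U^T v = (2, -5).
Solve U^T U · c = U^T v for the coefficients: c = (47/173, -100/173). The projection is proj_W(v) = U c.
Check: (v - proj_W(v)) · u_1 = 0  (should be 0).
Check: (v - proj_W(v)) · u_2 = 0  (should be 0).
Result: proj_W(v) = (-194/173, -141/173, 53/173, 206/173).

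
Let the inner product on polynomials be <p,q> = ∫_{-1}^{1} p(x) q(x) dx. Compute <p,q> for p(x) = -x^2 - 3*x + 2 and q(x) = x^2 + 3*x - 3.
<p,q> = -226/15

Expand the product: p(x)·q(x) = -x^4 - 6*x^3 - 4*x^2 + 15*x - 6.
∫_{-1}^{1} of each monomial x^k gives [2/(k+1) if k even, 0 if k odd]. Integrating term-by-term (or equivalently evaluating the antiderivative F(x) = -x^5/5 - 3*x^4/2 - 4*x^3/3 + 15*x^2/2 - 6*x at the endpoints):
  F(1) − F(−1) = -23/15 − (203/15) = -226/15.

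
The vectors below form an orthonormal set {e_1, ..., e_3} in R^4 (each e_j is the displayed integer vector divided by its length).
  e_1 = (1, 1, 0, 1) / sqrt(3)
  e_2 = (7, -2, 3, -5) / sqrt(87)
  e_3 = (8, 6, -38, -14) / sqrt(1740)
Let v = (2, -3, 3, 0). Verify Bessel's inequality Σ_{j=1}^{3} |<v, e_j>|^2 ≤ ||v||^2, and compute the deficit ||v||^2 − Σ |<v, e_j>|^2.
Σ |<v, e_j>|^2 = 266/15; ||v||^2 = 22; deficit = 64/15

Write each e_j = u_j / sqrt(<u_j, u_j>) where u_j is the displayed integer vector. Then <v, e_j> = <v, u_j> / sqrt(<u_j, u_j>), so |<v, e_j>|^2 = <v, u_j>^2 / <u_j, u_j>.
Coefficients: <v, e_1> = -1/sqrt(3), <v, e_2> = 29/sqrt(87), <v, e_3> = -116/sqrt(1740).
Square and sum: Σ |<v, e_j>|^2 = 266/15.
Compute ||v||^2 = v·v = 22.
Deficit = 22 − 266/15 = 64/15 ≥ 0, confirming Bessel's inequality. (The deficit equals ||v − Σ <v,e_j> e_j||^2, the squared distance from v to span{e_j}.)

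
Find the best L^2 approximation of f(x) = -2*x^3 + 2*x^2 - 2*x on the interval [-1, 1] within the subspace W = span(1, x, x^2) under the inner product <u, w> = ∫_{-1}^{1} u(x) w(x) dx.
g(x) = 2*x^2 - 16*x/5

The best approximation g ∈ W is the orthogonal projection of f onto W. Writing g = a_0 + a_1 x + a_2 x^2, the coefficients solve the normal equations G · a = b where
  G_{ij} = <φ_i, φ_j> and b_i = <f, φ_i>, with φ_0 = 1, φ_1 = x, φ_2 = x^2.
G =
  [2, 0, 2/3]
  [0, 2/3, 0]
  [2/3, 0, 2/5],
b = (4/3, -32/15, 4/5).
Solving gives a_0 = 0, a_1 = -16/5, a_2 = 2, so
  g(x) = 2*x^2 - 16*x/5.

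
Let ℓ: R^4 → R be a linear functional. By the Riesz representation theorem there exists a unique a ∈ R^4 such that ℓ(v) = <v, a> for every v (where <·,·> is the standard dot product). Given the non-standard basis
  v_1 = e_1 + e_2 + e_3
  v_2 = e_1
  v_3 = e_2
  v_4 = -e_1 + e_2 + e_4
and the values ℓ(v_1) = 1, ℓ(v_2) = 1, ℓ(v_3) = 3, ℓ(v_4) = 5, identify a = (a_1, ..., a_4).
a = (1, 3, -3, 3)

Write a = (a_1, ..., a_4) in the standard basis. For each basis vector v_i, ℓ(v_i) = <v_i, a> is a linear equation in the a_j's. Collect the n equations into a matrix system V a = ℓ, where row i of V is v_i (expressed in the standard basis). Since V is invertible (lower-triangular with 1s on the diagonal, up to permutation), solve by back-substitution:
  V =
[[1, 1, 1, 0],
 [1, 0, 0, 0],
 [0, 1, 0, 0],
 [-1, 1, 0, 1]]
  V a = (1, 1, 3, 5)
Solving gives a = (1, 3, -3, 3).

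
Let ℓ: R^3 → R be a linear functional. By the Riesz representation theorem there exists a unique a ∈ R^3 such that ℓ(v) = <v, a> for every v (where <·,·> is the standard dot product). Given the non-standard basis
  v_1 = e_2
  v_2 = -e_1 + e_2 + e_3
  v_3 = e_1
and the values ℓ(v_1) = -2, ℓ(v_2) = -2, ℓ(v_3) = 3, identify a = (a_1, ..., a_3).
a = (3, -2, 3)

Write a = (a_1, ..., a_3) in the standard basis. For each basis vector v_i, ℓ(v_i) = <v_i, a> is a linear equation in the a_j's. Collect the n equations into a matrix system V a = ℓ, where row i of V is v_i (expressed in the standard basis). Since V is invertible (lower-triangular with 1s on the diagonal, up to permutation), solve by back-substitution:
  V =
[[0, 1, 0],
 [-1, 1, 1],
 [1, 0, 0]]
  V a = (-2, -2, 3)
Solving gives a = (3, -2, 3).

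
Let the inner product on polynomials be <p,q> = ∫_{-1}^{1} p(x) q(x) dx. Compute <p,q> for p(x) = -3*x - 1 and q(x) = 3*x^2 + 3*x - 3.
<p,q> = -2

Expand the product: p(x)·q(x) = -9*x^3 - 12*x^2 + 6*x + 3.
∫_{-1}^{1} of each monomial x^k gives [2/(k+1) if k even, 0 if k odd]. Integrating term-by-term (or equivalently evaluating the antiderivative F(x) = -9*x^4/4 - 4*x^3 + 3*x^2 + 3*x at the endpoints):
  F(1) − F(−1) = -1/4 − (7/4) = -2.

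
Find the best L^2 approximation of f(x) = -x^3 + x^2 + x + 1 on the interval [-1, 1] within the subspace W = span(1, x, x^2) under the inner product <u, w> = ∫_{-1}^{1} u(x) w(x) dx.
g(x) = x^2 + 2*x/5 + 1

The best approximation g ∈ W is the orthogonal projection of f onto W. Writing g = a_0 + a_1 x + a_2 x^2, the coefficients solve the normal equations G · a = b where
  G_{ij} = <φ_i, φ_j> and b_i = <f, φ_i>, with φ_0 = 1, φ_1 = x, φ_2 = x^2.
G =
  [2, 0, 2/3]
  [0, 2/3, 0]
  [2/3, 0, 2/5],
b = (8/3, 4/15, 16/15).
Solving gives a_0 = 1, a_1 = 2/5, a_2 = 1, so
  g(x) = x^2 + 2*x/5 + 1.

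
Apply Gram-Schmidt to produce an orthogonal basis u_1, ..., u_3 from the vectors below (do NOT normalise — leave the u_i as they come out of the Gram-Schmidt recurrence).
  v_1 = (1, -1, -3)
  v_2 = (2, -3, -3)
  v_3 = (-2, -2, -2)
Orthogonal basis:
  u_1 = (1, -1, -3)
  u_2 = (8/11, -19/11, 9/11)
  u_3 = (-60/23, -30/23, -10/23)

Apply the Gram-Schmidt recurrence
  u_1 = v_1
  u_i = v_i − Σ_{j<i} ((v_i · u_j) / (u_j · u_j)) · u_j.

Step by step this gives:
  u_1 = (1, -1, -3)
  u_2 = (8/11, -19/11, 9/11)
  u_3 = (-60/23, -30/23, -10/23)

Orthogonality check:
  u_2 · u_1 = 0 (should be 0)
  u_3 · u_1 = 0 (should be 0)
  u_3 · u_2 = 0 (should be 0)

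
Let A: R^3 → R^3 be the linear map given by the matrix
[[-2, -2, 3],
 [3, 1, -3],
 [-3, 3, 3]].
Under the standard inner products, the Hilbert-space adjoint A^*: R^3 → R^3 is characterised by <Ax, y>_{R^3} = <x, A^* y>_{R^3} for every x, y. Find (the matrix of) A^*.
A^* = A^T =
[[-2, 3, -3],
 [-2, 1, 3],
 [3, -3, 3]]

For real matrices with standard dot products, the defining identity <Ax, y> = <x, A^* y> gives (Ax)^T y = x^T (A^*) y, i.e. x^T A^T y = x^T (A^*) y. Since this holds for all x, y, we must have A^* = A^T. Therefore
A^* =
[[-2, 3, -3],
 [-2, 1, 3],
 [3, -3, 3]].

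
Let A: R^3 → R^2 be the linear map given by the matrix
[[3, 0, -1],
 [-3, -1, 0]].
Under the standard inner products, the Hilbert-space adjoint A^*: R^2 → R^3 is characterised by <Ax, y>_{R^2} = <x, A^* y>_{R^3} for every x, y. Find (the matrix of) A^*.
A^* = A^T =
[[3, -3],
 [0, -1],
 [-1, 0]]

For real matrices with standard dot products, the defining identity <Ax, y> = <x, A^* y> gives (Ax)^T y = x^T (A^*) y, i.e. x^T A^T y = x^T (A^*) y. Since this holds for all x, y, we must have A^* = A^T. Therefore
A^* =
[[3, -3],
 [0, -1],
 [-1, 0]].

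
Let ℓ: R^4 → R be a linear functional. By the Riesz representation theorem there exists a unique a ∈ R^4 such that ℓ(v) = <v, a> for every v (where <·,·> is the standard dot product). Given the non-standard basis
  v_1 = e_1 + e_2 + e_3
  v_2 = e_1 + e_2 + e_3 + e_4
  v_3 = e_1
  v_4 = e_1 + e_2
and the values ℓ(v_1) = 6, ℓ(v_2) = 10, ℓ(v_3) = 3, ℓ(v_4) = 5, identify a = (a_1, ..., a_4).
a = (3, 2, 1, 4)

Write a = (a_1, ..., a_4) in the standard basis. For each basis vector v_i, ℓ(v_i) = <v_i, a> is a linear equation in the a_j's. Collect the n equations into a matrix system V a = ℓ, where row i of V is v_i (expressed in the standard basis). Since V is invertible (lower-triangular with 1s on the diagonal, up to permutation), solve by back-substitution:
  V =
[[1, 1, 1, 0],
 [1, 1, 1, 1],
 [1, 0, 0, 0],
 [1, 1, 0, 0]]
  V a = (6, 10, 3, 5)
Solving gives a = (3, 2, 1, 4).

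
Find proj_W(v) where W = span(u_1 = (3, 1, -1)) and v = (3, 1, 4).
proj_W(v) = (18/11, 6/11, -6/11)

Set up U = [u_1 | ... | u_1] ∈ R^(3×1). The projector onto W = col(U) is P = U (U^T U)^(-1) U^T.
Compute U^T U =
  [11],
and U^T v = (6).
Solve U^T U · c = U^T v for the coefficients: c = (6/11). The projection is proj_W(v) = U c.
Check: (v - proj_W(v)) · u_1 = 0  (should be 0).
Result: proj_W(v) = (18/11, 6/11, -6/11).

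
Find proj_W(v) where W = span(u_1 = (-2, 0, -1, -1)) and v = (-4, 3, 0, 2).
proj_W(v) = (-2, 0, -1, -1)

Set up U = [u_1 | ... | u_1] ∈ R^(4×1). The projector onto W = col(U) is P = U (U^T U)^(-1) U^T.
Compute U^T U =
  [6],
and U^T v = (6).
Solve U^T U · c = U^T v for the coefficients: c = (1). The projection is proj_W(v) = U c.
Check: (v - proj_W(v)) · u_1 = 0  (should be 0).
Result: proj_W(v) = (-2, 0, -1, -1).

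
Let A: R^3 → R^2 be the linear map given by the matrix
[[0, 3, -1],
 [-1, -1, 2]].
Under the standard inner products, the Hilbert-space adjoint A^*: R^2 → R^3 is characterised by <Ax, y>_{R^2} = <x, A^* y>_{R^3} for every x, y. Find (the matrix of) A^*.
A^* = A^T =
[[0, -1],
 [3, -1],
 [-1, 2]]

For real matrices with standard dot products, the defining identity <Ax, y> = <x, A^* y> gives (Ax)^T y = x^T (A^*) y, i.e. x^T A^T y = x^T (A^*) y. Since this holds for all x, y, we must have A^* = A^T. Therefore
A^* =
[[0, -1],
 [3, -1],
 [-1, 2]].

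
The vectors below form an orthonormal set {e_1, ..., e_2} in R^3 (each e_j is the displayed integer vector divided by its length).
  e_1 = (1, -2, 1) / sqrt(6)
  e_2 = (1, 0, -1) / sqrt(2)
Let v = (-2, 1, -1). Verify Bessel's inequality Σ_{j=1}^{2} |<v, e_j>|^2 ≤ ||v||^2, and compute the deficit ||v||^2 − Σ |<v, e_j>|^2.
Σ |<v, e_j>|^2 = 14/3; ||v||^2 = 6; deficit = 4/3

Write each e_j = u_j / sqrt(<u_j, u_j>) where u_j is the displayed integer vector. Then <v, e_j> = <v, u_j> / sqrt(<u_j, u_j>), so |<v, e_j>|^2 = <v, u_j>^2 / <u_j, u_j>.
Coefficients: <v, e_1> = -5/sqrt(6), <v, e_2> = -1/sqrt(2).
Square and sum: Σ |<v, e_j>|^2 = 14/3.
Compute ||v||^2 = v·v = 6.
Deficit = 6 − 14/3 = 4/3 ≥ 0, confirming Bessel's inequality. (The deficit equals ||v − Σ <v,e_j> e_j||^2, the squared distance from v to span{e_j}.)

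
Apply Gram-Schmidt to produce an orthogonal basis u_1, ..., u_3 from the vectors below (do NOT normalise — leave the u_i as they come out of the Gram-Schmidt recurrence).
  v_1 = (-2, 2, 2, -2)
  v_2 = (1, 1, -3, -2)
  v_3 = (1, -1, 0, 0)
Orthogonal basis:
  u_1 = (-2, 2, 2, -2)
  u_2 = (3/4, 5/4, -11/4, -9/4)
  u_3 = (31/59, -27/59, 24/59, -34/59)

Apply the Gram-Schmidt recurrence
  u_1 = v_1
  u_i = v_i − Σ_{j<i} ((v_i · u_j) / (u_j · u_j)) · u_j.

Step by step this gives:
  u_1 = (-2, 2, 2, -2)
  u_2 = (3/4, 5/4, -11/4, -9/4)
  u_3 = (31/59, -27/59, 24/59, -34/59)

Orthogonality check:
  u_2 · u_1 = 0 (should be 0)
  u_3 · u_1 = 0 (should be 0)
  u_3 · u_2 = 0 (should be 0)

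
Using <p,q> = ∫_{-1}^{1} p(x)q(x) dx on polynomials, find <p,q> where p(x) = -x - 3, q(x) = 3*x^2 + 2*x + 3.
<p,q> = -76/3

Expand the product: p(x)·q(x) = -3*x^3 - 11*x^2 - 9*x - 9.
∫_{-1}^{1} of each monomial x^k gives [2/(k+1) if k even, 0 if k odd]. Integrating term-by-term (or equivalently evaluating the antiderivative F(x) = -3*x^4/4 - 11*x^3/3 - 9*x^2/2 - 9*x at the endpoints):
  F(1) − F(−1) = -215/12 − (89/12) = -76/3.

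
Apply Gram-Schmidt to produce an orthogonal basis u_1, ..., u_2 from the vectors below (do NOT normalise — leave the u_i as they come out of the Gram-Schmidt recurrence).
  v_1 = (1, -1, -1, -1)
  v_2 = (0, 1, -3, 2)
Orthogonal basis:
  u_1 = (1, -1, -1, -1)
  u_2 = (0, 1, -3, 2)

Apply the Gram-Schmidt recurrence
  u_1 = v_1
  u_i = v_i − Σ_{j<i} ((v_i · u_j) / (u_j · u_j)) · u_j.

Step by step this gives:
  u_1 = (1, -1, -1, -1)
  u_2 = (0, 1, -3, 2)

Orthogonality check:
  u_2 · u_1 = 0 (should be 0)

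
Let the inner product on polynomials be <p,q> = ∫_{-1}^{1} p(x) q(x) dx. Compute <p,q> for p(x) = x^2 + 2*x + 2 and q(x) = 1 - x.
<p,q> = 10/3

Expand the product: p(x)·q(x) = -x^3 - x^2 + 2.
∫_{-1}^{1} of each monomial x^k gives [2/(k+1) if k even, 0 if k odd]. Integrating term-by-term (or equivalently evaluating the antiderivative F(x) = -x^4/4 - x^3/3 + 2*x at the endpoints):
  F(1) − F(−1) = 17/12 − (-23/12) = 10/3.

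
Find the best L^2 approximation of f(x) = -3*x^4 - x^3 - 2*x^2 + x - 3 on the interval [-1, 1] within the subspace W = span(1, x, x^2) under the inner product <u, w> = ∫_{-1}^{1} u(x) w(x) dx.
g(x) = -32*x^2/7 + 2*x/5 - 96/35

The best approximation g ∈ W is the orthogonal projection of f onto W. Writing g = a_0 + a_1 x + a_2 x^2, the coefficients solve the normal equations G · a = b where
  G_{ij} = <φ_i, φ_j> and b_i = <f, φ_i>, with φ_0 = 1, φ_1 = x, φ_2 = x^2.
G =
  [2, 0, 2/3]
  [0, 2/3, 0]
  [2/3, 0, 2/5],
b = (-128/15, 4/15, -128/35).
Solving gives a_0 = -96/35, a_1 = 2/5, a_2 = -32/7, so
  g(x) = -32*x^2/7 + 2*x/5 - 96/35.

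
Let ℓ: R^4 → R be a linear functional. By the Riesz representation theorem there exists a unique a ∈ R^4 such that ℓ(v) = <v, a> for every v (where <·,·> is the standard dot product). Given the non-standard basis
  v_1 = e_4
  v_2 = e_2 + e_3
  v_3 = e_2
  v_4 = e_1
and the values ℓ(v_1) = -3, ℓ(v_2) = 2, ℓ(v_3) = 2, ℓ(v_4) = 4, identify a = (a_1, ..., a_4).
a = (4, 2, 0, -3)

Write a = (a_1, ..., a_4) in the standard basis. For each basis vector v_i, ℓ(v_i) = <v_i, a> is a linear equation in the a_j's. Collect the n equations into a matrix system V a = ℓ, where row i of V is v_i (expressed in the standard basis). Since V is invertible (lower-triangular with 1s on the diagonal, up to permutation), solve by back-substitution:
  V =
[[0, 0, 0, 1],
 [0, 1, 1, 0],
 [0, 1, 0, 0],
 [1, 0, 0, 0]]
  V a = (-3, 2, 2, 4)
Solving gives a = (4, 2, 0, -3).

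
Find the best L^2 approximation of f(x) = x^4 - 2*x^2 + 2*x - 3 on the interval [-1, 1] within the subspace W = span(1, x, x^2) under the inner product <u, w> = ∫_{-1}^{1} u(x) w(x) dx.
g(x) = -8*x^2/7 + 2*x - 108/35

The best approximation g ∈ W is the orthogonal projection of f onto W. Writing g = a_0 + a_1 x + a_2 x^2, the coefficients solve the normal equations G · a = b where
  G_{ij} = <φ_i, φ_j> and b_i = <f, φ_i>, with φ_0 = 1, φ_1 = x, φ_2 = x^2.
G =
  [2, 0, 2/3]
  [0, 2/3, 0]
  [2/3, 0, 2/5],
b = (-104/15, 4/3, -88/35).
Solving gives a_0 = -108/35, a_1 = 2, a_2 = -8/7, so
  g(x) = -8*x^2/7 + 2*x - 108/35.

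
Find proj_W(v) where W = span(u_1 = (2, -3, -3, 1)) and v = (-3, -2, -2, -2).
proj_W(v) = (8/23, -12/23, -12/23, 4/23)

Set up U = [u_1 | ... | u_1] ∈ R^(4×1). The projector onto W = col(U) is P = U (U^T U)^(-1) U^T.
Compute U^T U =
  [23],
and U^T v = (4).
Solve U^T U · c = U^T v for the coefficients: c = (4/23). The projection is proj_W(v) = U c.
Check: (v - proj_W(v)) · u_1 = 0  (should be 0).
Result: proj_W(v) = (8/23, -12/23, -12/23, 4/23).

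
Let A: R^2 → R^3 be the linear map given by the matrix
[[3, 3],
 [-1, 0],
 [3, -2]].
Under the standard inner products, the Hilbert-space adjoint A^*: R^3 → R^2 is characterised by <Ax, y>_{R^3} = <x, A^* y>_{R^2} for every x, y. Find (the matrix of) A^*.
A^* = A^T =
[[3, -1, 3],
 [3, 0, -2]]

For real matrices with standard dot products, the defining identity <Ax, y> = <x, A^* y> gives (Ax)^T y = x^T (A^*) y, i.e. x^T A^T y = x^T (A^*) y. Since this holds for all x, y, we must have A^* = A^T. Therefore
A^* =
[[3, -1, 3],
 [3, 0, -2]].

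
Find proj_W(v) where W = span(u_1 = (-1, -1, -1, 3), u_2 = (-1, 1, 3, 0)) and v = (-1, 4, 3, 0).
proj_W(v) = (-42/41, 58/41, 158/41, -24/41)

Set up U = [u_1 | ... | u_2] ∈ R^(4×2). The projector onto W = col(U) is P = U (U^T U)^(-1) U^T.
Compute U^T U =
  [12, -3]
  [-3, 11],
and U^T v = (-6, 14).
Solve U^T U · c = U^T v for the coefficients: c = (-8/41, 50/41). The projection is proj_W(v) = U c.
Check: (v - proj_W(v)) · u_1 = 0  (should be 0).
Check: (v - proj_W(v)) · u_2 = 0  (should be 0).
Result: proj_W(v) = (-42/41, 58/41, 158/41, -24/41).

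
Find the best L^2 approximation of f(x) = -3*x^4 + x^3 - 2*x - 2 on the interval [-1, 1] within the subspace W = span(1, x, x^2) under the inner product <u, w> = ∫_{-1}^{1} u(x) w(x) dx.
g(x) = -18*x^2/7 - 7*x/5 - 61/35

The best approximation g ∈ W is the orthogonal projection of f onto W. Writing g = a_0 + a_1 x + a_2 x^2, the coefficients solve the normal equations G · a = b where
  G_{ij} = <φ_i, φ_j> and b_i = <f, φ_i>, with φ_0 = 1, φ_1 = x, φ_2 = x^2.
G =
  [2, 0, 2/3]
  [0, 2/3, 0]
  [2/3, 0, 2/5],
b = (-26/5, -14/15, -46/21).
Solving gives a_0 = -61/35, a_1 = -7/5, a_2 = -18/7, so
  g(x) = -18*x^2/7 - 7*x/5 - 61/35.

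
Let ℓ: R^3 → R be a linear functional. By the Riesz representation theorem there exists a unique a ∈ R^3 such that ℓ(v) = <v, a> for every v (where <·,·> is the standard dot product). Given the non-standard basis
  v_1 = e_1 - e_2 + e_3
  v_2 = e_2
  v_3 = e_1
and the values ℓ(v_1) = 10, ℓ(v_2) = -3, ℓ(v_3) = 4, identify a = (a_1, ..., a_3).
a = (4, -3, 3)

Write a = (a_1, ..., a_3) in the standard basis. For each basis vector v_i, ℓ(v_i) = <v_i, a> is a linear equation in the a_j's. Collect the n equations into a matrix system V a = ℓ, where row i of V is v_i (expressed in the standard basis). Since V is invertible (lower-triangular with 1s on the diagonal, up to permutation), solve by back-substitution:
  V =
[[1, -1, 1],
 [0, 1, 0],
 [1, 0, 0]]
  V a = (10, -3, 4)
Solving gives a = (4, -3, 3).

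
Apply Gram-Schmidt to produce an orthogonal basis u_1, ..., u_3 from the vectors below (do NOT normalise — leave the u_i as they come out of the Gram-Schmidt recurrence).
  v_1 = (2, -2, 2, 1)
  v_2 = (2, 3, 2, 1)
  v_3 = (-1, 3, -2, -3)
Orthogonal basis:
  u_1 = (2, -2, 2, 1)
  u_2 = (20/13, 45/13, 20/13, 10/13)
  u_3 = (1, 0, 0, -2)

Apply the Gram-Schmidt recurrence
  u_1 = v_1
  u_i = v_i − Σ_{j<i} ((v_i · u_j) / (u_j · u_j)) · u_j.

Step by step this gives:
  u_1 = (2, -2, 2, 1)
  u_2 = (20/13, 45/13, 20/13, 10/13)
  u_3 = (1, 0, 0, -2)

Orthogonality check:
  u_2 · u_1 = 0 (should be 0)
  u_3 · u_1 = 0 (should be 0)
  u_3 · u_2 = 0 (should be 0)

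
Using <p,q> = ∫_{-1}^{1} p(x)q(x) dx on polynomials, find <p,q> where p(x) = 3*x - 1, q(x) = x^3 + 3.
<p,q> = -24/5

Expand the product: p(x)·q(x) = 3*x^4 - x^3 + 9*x - 3.
∫_{-1}^{1} of each monomial x^k gives [2/(k+1) if k even, 0 if k odd]. Integrating term-by-term (or equivalently evaluating the antiderivative F(x) = 3*x^5/5 - x^4/4 + 9*x^2/2 - 3*x at the endpoints):
  F(1) − F(−1) = 37/20 − (133/20) = -24/5.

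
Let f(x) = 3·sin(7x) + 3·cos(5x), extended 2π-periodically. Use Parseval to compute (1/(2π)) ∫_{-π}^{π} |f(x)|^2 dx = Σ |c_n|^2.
Σ |c_n|^2 = 9

Expand |f|^2 and use orthogonality of {sin(nx), cos(mx)} on [-π, π]:
  ∫_{-π}^{π} sin(nx)^2 dx = π, ∫ cos(mx)^2 dx = π, and cross terms integrate to 0.
So ∫_{-π}^{π} f(x)^2 dx = 3^2 · π + 3^2 · π = (9 + 9)π.
Divide by 2π: (9 + 9)/2 = 9.
By Parseval, this equals Σ |c_n|^2.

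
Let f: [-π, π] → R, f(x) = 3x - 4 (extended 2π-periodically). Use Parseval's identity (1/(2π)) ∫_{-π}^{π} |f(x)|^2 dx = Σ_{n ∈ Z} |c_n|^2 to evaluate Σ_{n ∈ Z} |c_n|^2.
Σ |c_n|^2 = 3π^2 + 16

Expand and integrate term by term over [-π, π]:
  ∫ (3x)^2 dx = 9·(2π^3/3); ∫ 2·3·(-4)·x dx = 0 (odd integrand); ∫ (-4)^2 dx = 16·2π.
So (1/(2π)) ∫_{-π}^{π} (3x - 4)^2 dx = 9π^2/3 + 16 = 3π^2 + 16.
Parseval ⇒ Σ |c_n|^2 = 3π^2 + 16.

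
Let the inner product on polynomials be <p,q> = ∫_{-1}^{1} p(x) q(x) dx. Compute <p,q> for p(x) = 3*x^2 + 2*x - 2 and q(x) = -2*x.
<p,q> = -8/3

Expand the product: p(x)·q(x) = -6*x^3 - 4*x^2 + 4*x.
∫_{-1}^{1} of each monomial x^k gives [2/(k+1) if k even, 0 if k odd]. Integrating term-by-term (or equivalently evaluating the antiderivative F(x) = -3*x^4/2 - 4*x^3/3 + 2*x^2 at the endpoints):
  F(1) − F(−1) = -5/6 − (11/6) = -8/3.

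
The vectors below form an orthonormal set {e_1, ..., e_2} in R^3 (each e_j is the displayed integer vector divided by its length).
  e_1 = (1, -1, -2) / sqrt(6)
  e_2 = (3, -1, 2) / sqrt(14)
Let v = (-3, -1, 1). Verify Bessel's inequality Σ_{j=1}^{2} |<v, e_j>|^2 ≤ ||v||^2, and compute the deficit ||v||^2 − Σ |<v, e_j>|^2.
Σ |<v, e_j>|^2 = 110/21; ||v||^2 = 11; deficit = 121/21

Write each e_j = u_j / sqrt(<u_j, u_j>) where u_j is the displayed integer vector. Then <v, e_j> = <v, u_j> / sqrt(<u_j, u_j>), so |<v, e_j>|^2 = <v, u_j>^2 / <u_j, u_j>.
Coefficients: <v, e_1> = -4/sqrt(6), <v, e_2> = -6/sqrt(14).
Square and sum: Σ |<v, e_j>|^2 = 110/21.
Compute ||v||^2 = v·v = 11.
Deficit = 11 − 110/21 = 121/21 ≥ 0, confirming Bessel's inequality. (The deficit equals ||v − Σ <v,e_j> e_j||^2, the squared distance from v to span{e_j}.)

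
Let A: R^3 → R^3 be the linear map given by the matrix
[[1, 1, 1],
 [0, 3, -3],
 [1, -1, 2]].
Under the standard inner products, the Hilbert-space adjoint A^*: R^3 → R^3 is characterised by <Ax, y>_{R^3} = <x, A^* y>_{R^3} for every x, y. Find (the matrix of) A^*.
A^* = A^T =
[[1, 0, 1],
 [1, 3, -1],
 [1, -3, 2]]

For real matrices with standard dot products, the defining identity <Ax, y> = <x, A^* y> gives (Ax)^T y = x^T (A^*) y, i.e. x^T A^T y = x^T (A^*) y. Since this holds for all x, y, we must have A^* = A^T. Therefore
A^* =
[[1, 0, 1],
 [1, 3, -1],
 [1, -3, 2]].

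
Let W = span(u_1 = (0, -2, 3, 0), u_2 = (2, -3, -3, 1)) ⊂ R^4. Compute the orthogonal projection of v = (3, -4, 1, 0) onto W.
proj_W(v) = (228/145, -128/29, 21/29, 114/145)

Set up U = [u_1 | ... | u_2] ∈ R^(4×2). The projector onto W = col(U) is P = U (U^T U)^(-1) U^T.
Compute U^T U =
  [13, -3]
  [-3, 23],
and U^T v = (11, 15).
Solve U^T U · c = U^T v for the coefficients: c = (149/145, 114/145). The projection is proj_W(v) = U c.
Check: (v - proj_W(v)) · u_1 = 0  (should be 0).
Check: (v - proj_W(v)) · u_2 = 0  (should be 0).
Result: proj_W(v) = (228/145, -128/29, 21/29, 114/145).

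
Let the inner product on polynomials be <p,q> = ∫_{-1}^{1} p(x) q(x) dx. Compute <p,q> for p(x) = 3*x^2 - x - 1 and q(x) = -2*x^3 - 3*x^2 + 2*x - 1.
<p,q> = -32/15

Expand the product: p(x)·q(x) = -6*x^5 - 7*x^4 + 11*x^3 - 2*x^2 - x + 1.
∫_{-1}^{1} of each monomial x^k gives [2/(k+1) if k even, 0 if k odd]. Integrating term-by-term (or equivalently evaluating the antiderivative F(x) = -x^6 - 7*x^5/5 + 11*x^4/4 - 2*x^3/3 - x^2/2 + x at the endpoints):
  F(1) − F(−1) = 11/60 − (139/60) = -32/15.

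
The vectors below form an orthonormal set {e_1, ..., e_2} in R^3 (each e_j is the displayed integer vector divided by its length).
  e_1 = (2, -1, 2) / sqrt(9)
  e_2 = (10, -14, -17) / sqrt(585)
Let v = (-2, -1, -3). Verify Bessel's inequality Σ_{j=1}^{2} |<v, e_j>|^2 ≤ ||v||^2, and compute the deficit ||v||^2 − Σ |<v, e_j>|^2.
Σ |<v, e_j>|^2 = 162/13; ||v||^2 = 14; deficit = 20/13

Write each e_j = u_j / sqrt(<u_j, u_j>) where u_j is the displayed integer vector. Then <v, e_j> = <v, u_j> / sqrt(<u_j, u_j>), so |<v, e_j>|^2 = <v, u_j>^2 / <u_j, u_j>.
Coefficients: <v, e_1> = -9/sqrt(9), <v, e_2> = 45/sqrt(585).
Square and sum: Σ |<v, e_j>|^2 = 162/13.
Compute ||v||^2 = v·v = 14.
Deficit = 14 − 162/13 = 20/13 ≥ 0, confirming Bessel's inequality. (The deficit equals ||v − Σ <v,e_j> e_j||^2, the squared distance from v to span{e_j}.)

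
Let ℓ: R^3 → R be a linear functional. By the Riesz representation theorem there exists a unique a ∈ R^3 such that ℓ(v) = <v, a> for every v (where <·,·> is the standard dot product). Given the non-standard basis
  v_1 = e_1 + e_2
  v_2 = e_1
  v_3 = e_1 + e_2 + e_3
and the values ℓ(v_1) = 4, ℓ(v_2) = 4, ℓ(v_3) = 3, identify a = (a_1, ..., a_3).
a = (4, 0, -1)

Write a = (a_1, ..., a_3) in the standard basis. For each basis vector v_i, ℓ(v_i) = <v_i, a> is a linear equation in the a_j's. Collect the n equations into a matrix system V a = ℓ, where row i of V is v_i (expressed in the standard basis). Since V is invertible (lower-triangular with 1s on the diagonal, up to permutation), solve by back-substitution:
  V =
[[1, 1, 0],
 [1, 0, 0],
 [1, 1, 1]]
  V a = (4, 4, 3)
Solving gives a = (4, 0, -1).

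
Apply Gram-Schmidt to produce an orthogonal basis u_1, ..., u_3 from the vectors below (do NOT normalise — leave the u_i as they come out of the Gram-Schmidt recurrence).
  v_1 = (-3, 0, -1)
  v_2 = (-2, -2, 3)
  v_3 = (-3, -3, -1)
Orthogonal basis:
  u_1 = (-3, 0, -1)
  u_2 = (-11/10, -2, 33/10)
  u_3 = (66/161, -363/161, -198/161)

Apply the Gram-Schmidt recurrence
  u_1 = v_1
  u_i = v_i − Σ_{j<i} ((v_i · u_j) / (u_j · u_j)) · u_j.

Step by step this gives:
  u_1 = (-3, 0, -1)
  u_2 = (-11/10, -2, 33/10)
  u_3 = (66/161, -363/161, -198/161)

Orthogonality check:
  u_2 · u_1 = 0 (should be 0)
  u_3 · u_1 = 0 (should be 0)
  u_3 · u_2 = 0 (should be 0)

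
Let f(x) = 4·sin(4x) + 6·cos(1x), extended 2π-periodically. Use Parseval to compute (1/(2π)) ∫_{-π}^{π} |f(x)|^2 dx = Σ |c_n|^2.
Σ |c_n|^2 = 26

Expand |f|^2 and use orthogonality of {sin(nx), cos(mx)} on [-π, π]:
  ∫_{-π}^{π} sin(nx)^2 dx = π, ∫ cos(mx)^2 dx = π, and cross terms integrate to 0.
So ∫_{-π}^{π} f(x)^2 dx = 4^2 · π + 6^2 · π = (16 + 36)π.
Divide by 2π: (16 + 36)/2 = 26.
By Parseval, this equals Σ |c_n|^2.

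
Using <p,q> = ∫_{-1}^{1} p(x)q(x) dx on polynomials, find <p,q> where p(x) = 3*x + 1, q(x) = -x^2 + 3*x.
<p,q> = 16/3

Expand the product: p(x)·q(x) = -3*x^3 + 8*x^2 + 3*x.
∫_{-1}^{1} of each monomial x^k gives [2/(k+1) if k even, 0 if k odd]. Integrating term-by-term (or equivalently evaluating the antiderivative F(x) = -3*x^4/4 + 8*x^3/3 + 3*x^2/2 at the endpoints):
  F(1) − F(−1) = 41/12 − (-23/12) = 16/3.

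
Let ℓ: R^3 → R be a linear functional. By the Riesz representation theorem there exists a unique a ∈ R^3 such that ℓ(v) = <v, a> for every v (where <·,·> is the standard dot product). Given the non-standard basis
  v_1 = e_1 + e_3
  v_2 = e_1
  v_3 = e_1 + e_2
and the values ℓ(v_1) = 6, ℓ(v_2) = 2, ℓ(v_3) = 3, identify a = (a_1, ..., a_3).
a = (2, 1, 4)

Write a = (a_1, ..., a_3) in the standard basis. For each basis vector v_i, ℓ(v_i) = <v_i, a> is a linear equation in the a_j's. Collect the n equations into a matrix system V a = ℓ, where row i of V is v_i (expressed in the standard basis). Since V is invertible (lower-triangular with 1s on the diagonal, up to permutation), solve by back-substitution:
  V =
[[1, 0, 1],
 [1, 0, 0],
 [1, 1, 0]]
  V a = (6, 2, 3)
Solving gives a = (2, 1, 4).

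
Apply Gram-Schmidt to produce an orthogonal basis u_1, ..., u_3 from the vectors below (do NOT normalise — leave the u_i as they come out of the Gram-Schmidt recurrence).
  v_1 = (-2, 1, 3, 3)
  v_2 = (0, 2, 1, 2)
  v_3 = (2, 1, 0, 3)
Orthogonal basis:
  u_1 = (-2, 1, 3, 3)
  u_2 = (22/23, 35/23, -10/23, 13/23)
  u_3 = (52/43, -58/43, -8/43, 62/43)

Apply the Gram-Schmidt recurrence
  u_1 = v_1
  u_i = v_i − Σ_{j<i} ((v_i · u_j) / (u_j · u_j)) · u_j.

Step by step this gives:
  u_1 = (-2, 1, 3, 3)
  u_2 = (22/23, 35/23, -10/23, 13/23)
  u_3 = (52/43, -58/43, -8/43, 62/43)

Orthogonality check:
  u_2 · u_1 = 0 (should be 0)
  u_3 · u_1 = 0 (should be 0)
  u_3 · u_2 = 0 (should be 0)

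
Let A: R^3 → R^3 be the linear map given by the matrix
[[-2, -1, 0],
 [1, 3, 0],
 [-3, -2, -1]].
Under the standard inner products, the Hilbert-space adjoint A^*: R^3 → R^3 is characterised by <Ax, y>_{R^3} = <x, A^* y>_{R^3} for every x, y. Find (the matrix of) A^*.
A^* = A^T =
[[-2, 1, -3],
 [-1, 3, -2],
 [0, 0, -1]]

For real matrices with standard dot products, the defining identity <Ax, y> = <x, A^* y> gives (Ax)^T y = x^T (A^*) y, i.e. x^T A^T y = x^T (A^*) y. Since this holds for all x, y, we must have A^* = A^T. Therefore
A^* =
[[-2, 1, -3],
 [-1, 3, -2],
 [0, 0, -1]].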